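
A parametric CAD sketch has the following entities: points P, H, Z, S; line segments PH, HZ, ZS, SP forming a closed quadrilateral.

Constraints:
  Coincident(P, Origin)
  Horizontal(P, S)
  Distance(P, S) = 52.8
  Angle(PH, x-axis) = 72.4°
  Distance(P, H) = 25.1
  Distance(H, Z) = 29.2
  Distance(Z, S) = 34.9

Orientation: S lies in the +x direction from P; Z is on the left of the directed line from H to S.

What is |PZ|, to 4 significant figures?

47.26

P is at the origin; PS is horizontal with |PS| = 52.8 and S in +x, so S = (52.8, 0). PH runs at 72.4° with |PH| = 25.1, so H = (7.589, 23.93). Z is determined by |HZ| = 29.2 and |ZS| = 34.9 together: it lies at the intersection of circle(H, 29.2) and circle(S, 34.9). With |HS| = 51.15, the foot of the radical line on HS is 22.00 from H and the perpendicular offset is √(29.2² − 22.00²) = 19.20. Taking the left-of-HS solution: Z = (36.02, 30.60).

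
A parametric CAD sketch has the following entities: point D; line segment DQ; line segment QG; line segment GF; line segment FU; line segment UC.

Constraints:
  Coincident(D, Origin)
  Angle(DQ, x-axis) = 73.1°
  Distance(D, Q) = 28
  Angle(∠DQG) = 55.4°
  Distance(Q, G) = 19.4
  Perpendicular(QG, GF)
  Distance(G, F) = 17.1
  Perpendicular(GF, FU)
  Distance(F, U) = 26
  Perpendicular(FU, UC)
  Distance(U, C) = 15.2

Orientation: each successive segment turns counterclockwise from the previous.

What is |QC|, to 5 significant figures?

6.8680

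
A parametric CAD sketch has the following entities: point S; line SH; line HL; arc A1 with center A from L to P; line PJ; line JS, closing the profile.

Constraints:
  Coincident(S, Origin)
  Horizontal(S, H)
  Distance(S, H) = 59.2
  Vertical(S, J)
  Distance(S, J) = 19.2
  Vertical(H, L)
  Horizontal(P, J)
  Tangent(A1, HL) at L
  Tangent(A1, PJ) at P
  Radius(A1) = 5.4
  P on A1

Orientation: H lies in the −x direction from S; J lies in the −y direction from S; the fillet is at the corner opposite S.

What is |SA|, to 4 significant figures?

55.54

S is at the origin; SH is horizontal with |SH| = 59.2 and H on the −x side, so H = (-59.20, 0.000). SJ is vertical with |SJ| = 19.2 and J on the −y side, so J = (0.000, -19.20). The virtual corner opposite S is at (-59.20, -19.20). A1 meets HL tangentially, so AL is at right angles to HL and A1 meets PJ tangentially, so AP is at right angles to PJ, with radius 5.4, so the center A sits 5.4 in from both sides at A = (-53.80, -13.80). Then |SA| = |A − S| = 55.54.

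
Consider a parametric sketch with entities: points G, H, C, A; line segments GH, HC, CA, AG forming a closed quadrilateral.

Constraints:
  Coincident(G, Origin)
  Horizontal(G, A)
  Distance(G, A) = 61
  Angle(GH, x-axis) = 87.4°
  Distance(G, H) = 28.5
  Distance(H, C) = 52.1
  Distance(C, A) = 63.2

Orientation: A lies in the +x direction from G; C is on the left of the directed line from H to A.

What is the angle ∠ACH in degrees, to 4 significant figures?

69.25°

Checks: G = (0.00, 0.00) ✓; |HC| = 52.10 ✓; |CA| = 63.20 ✓.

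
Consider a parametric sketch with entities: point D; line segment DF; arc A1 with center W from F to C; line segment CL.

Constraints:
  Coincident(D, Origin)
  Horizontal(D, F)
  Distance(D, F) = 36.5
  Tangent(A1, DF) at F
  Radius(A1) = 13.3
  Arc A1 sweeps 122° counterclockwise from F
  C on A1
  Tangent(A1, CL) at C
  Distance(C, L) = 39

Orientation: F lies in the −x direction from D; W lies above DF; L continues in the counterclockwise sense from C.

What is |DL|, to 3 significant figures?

70.4

D is at the origin; D and F share the same y with |DF| = 36.5 and F on the −x side, so F = (-36.5, 0.00). A1 meets DF tangentially, so WF is at right angles to DF, so W = F + (0, 13.3) = (-36.5, 13.3). On A1, F sits at bearing -90° from W; a 122° counterclockwise sweep puts C at bearing 32°, so C = W + 13.3·(cos 32°, sin 32°) = (-25.2, 20.3). Tangency of A1 to CL means the radius WC is perpendicular to CL, so CL runs along (−sin 32°, cos 32°); with |CL| = 39.0, L = (-45.9, 53.4). Then |DL| = |L − D| = 70.4.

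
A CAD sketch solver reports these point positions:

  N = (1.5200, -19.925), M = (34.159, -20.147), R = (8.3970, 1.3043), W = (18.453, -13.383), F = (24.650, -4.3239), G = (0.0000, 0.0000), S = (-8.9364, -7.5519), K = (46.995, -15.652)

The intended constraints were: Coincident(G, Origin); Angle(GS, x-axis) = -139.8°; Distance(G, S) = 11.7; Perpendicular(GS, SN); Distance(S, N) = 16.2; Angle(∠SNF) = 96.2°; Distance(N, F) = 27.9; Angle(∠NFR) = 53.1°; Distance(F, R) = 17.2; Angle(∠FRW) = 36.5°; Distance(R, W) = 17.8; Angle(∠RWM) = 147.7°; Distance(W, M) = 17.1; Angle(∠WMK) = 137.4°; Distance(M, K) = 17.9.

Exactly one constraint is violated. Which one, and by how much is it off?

Distance(M, K) = 17.9 — off by 4.30.

G = (0.00, 0.00) ✓; GS at -139.8° ✓; |GS| = 11.70 ✓; ∠(GS, SN) = 90.00° ✓; |SN| = 16.20 ✓; ∠SNF = 96.20° ✓; |NF| = 27.90 ✓; ∠NFR = 53.10° ✓; |FR| = 17.20 ✓; ∠FRW = 36.50° ✓; |RW| = 17.80 ✓; ∠RWM = 147.7° ✓; |WM| = 17.10 ✓; ∠WMK = 137.4° ✓; |MK| = 13.60 ✗.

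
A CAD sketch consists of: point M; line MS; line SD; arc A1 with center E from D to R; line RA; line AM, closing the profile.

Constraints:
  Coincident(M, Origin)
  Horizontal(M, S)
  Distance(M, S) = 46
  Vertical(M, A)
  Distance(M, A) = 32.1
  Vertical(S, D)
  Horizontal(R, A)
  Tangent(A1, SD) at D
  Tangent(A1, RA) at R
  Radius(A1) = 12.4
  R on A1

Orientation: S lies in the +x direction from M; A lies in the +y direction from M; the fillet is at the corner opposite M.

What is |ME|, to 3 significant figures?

38.9

M is at the origin; MS is horizontal with |MS| = 46.0 and S on the +x side, so S = (46.0, 0.00). M and A share the same x with |MA| = 32.1 and A on the +y side, so A = (0.00, 32.1). The virtual corner opposite M is at (46.0, 32.1). The tangent condition forces ED to be normal to SD and A1 meets RA tangentially, so ER is at right angles to RA, with radius 12.4, so the center E sits 12.4 in from both sides at E = (33.6, 19.7). Then |ME| = |E − M| = 38.9.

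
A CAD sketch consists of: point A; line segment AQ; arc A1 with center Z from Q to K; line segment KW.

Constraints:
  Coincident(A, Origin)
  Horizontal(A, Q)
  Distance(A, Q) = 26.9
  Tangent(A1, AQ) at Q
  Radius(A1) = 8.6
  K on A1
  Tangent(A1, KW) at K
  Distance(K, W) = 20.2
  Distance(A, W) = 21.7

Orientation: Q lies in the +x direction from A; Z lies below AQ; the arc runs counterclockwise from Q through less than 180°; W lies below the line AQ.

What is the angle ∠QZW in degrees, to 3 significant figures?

122°

A is at the origin; AQ is horizontal with |AQ| = 26.9 and Q on the +x side, so Q = (26.9, 0.00). Tangency of A1 to AQ means the radius ZQ is perpendicular to AQ, so Z = Q + (0, -8.6) = (26.9, -8.60). Since ZK ⟂ KW (tangency), |ZW| = √(8.6² + 20.2²) = 22.0 regardless of where K sits on A1. So W lies on both circle(A, 21.7) and circle(Z, 22.0); the below-AQ intersection is W = (8.19, -20.1). K is the foot of the tangent from W: K = (19.9, -3.62).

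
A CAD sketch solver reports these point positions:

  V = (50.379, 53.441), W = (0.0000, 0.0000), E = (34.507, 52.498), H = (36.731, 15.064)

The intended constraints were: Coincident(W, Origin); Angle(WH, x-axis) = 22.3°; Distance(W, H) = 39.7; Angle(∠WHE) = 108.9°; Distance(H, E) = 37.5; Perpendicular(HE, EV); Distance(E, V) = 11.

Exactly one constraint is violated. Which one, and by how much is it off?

Distance(E, V) = 11 — off by 4.90.

W = (0.00, 0.00) ✓; WH at 22.30° ✓; |WH| = 39.70 ✓; ∠WHE = 108.9° ✓; |HE| = 37.50 ✓; ∠(HE, EV) = 90.00° ✓; |EV| = 15.90 ✗.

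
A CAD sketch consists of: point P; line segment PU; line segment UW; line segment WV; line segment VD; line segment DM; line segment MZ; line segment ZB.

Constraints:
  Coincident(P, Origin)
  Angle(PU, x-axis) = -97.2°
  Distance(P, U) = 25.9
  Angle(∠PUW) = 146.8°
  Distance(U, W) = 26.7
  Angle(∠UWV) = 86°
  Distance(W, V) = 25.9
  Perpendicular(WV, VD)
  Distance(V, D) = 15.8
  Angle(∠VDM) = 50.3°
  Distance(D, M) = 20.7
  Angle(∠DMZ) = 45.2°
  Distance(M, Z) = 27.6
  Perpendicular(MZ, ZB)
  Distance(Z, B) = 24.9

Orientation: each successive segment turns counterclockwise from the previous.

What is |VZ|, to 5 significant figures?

11.547

∠VDM = 50.3° gives DM at -110.30° from the x-axis; with |DM| = 20.7, M = (15.807, -42.475). ∠DMZ = 45.2° gives MZ at 24.500° from the x-axis; with |MZ| = 27.6, Z = (40.922, -31.029). Then |VZ| = |Z − V| = 11.547.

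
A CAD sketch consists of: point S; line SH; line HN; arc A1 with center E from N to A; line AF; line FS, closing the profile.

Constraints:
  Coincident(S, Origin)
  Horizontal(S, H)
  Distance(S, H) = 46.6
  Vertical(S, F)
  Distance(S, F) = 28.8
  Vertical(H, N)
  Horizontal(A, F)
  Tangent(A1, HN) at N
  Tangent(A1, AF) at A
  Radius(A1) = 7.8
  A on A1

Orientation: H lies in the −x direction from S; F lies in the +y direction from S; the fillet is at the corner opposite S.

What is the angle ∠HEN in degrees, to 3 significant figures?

69.6°

S is at the origin; S and H share the same y with |SH| = 46.6 and H on the −x side, so H = (-46.6, 0.00). S and F share the same x with |SF| = 28.8 and F on the +y side, so F = (0.00, 28.8). The virtual corner opposite S is at (-46.6, 28.8). A1 meets HN tangentially, so EN is at right angles to HN and tangency of A1 to AF means the radius EA is perpendicular to AF, with radius 7.8, so the center E sits 7.8 in from both sides at E = (-38.8, 21.0). That places the tangent points at N = (-46.6, 21.0) on HN and A = (-38.8, 28.8) on AF. Then cos ∠HEN = EH·EN / (|EH||EN|), giving 69.6°.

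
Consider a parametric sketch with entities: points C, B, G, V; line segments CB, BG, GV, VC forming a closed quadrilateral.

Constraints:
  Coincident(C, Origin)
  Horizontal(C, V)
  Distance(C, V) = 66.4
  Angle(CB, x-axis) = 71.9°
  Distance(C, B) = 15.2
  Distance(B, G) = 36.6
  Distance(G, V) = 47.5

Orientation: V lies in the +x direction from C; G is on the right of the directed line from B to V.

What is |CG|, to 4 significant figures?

28.44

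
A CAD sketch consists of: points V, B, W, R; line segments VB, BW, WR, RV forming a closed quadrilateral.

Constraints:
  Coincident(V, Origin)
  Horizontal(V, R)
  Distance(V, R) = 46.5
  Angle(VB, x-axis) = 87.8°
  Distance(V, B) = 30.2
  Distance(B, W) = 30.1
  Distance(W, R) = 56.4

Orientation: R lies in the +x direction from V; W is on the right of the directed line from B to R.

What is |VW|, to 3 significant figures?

10.1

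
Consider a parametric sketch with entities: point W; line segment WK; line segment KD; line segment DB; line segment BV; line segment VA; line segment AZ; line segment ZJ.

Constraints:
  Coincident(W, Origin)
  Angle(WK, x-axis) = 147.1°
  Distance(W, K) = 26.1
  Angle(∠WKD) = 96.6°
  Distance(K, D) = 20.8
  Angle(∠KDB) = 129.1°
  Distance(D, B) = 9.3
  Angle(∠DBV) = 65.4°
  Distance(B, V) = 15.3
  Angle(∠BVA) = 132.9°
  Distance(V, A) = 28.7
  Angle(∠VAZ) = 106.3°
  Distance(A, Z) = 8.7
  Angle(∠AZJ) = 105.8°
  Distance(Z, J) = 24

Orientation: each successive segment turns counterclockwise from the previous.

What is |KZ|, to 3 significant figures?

16.1

W is at the origin; WK runs at 147.1° with length 26.1, so K = (-21.9, 14.2). ∠WKD = 96.6° gives KD at -130° from the x-axis; with |KD| = 20.8, D = (-35.1, -1.87). ∠KDB = 129.1° gives DB at -78.6° from the x-axis; with |DB| = 9.3, B = (-33.3, -11.0). ∠DBV = 65.4° gives BV at 36.0° from the x-axis; with |BV| = 15.3, V = (-20.9, -2.00). ∠BVA = 132.9° gives VA at 83.1° from the x-axis; with |VA| = 28.7, A = (-17.5, 26.5). ∠VAZ = 106.3° gives AZ at 157° from the x-axis; with |AZ| = 8.7, Z = (-25.5, 29.9). Then |KZ| = |Z − K| = 16.1.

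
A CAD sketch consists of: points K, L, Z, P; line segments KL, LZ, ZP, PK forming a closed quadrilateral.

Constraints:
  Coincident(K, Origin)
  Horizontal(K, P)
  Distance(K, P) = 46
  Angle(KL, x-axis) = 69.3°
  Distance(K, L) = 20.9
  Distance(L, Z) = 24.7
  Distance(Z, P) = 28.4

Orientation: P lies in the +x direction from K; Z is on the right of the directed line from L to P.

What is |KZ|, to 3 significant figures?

18.0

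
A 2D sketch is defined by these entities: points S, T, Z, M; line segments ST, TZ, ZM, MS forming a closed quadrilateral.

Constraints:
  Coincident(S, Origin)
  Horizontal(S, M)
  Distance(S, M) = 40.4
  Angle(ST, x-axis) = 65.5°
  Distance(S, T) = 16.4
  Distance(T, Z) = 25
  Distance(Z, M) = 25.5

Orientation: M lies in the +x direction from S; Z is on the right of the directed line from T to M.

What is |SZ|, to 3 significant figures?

18.2

Checks: |TZ| = 25.00 ✓; |ZM| = 25.50 ✓.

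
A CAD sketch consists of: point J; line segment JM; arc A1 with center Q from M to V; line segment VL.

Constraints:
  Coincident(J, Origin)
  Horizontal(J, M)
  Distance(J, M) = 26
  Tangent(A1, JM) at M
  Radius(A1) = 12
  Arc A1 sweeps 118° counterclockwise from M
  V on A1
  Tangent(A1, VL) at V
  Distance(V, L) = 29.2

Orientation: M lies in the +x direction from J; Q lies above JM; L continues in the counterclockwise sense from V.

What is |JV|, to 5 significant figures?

40.622

Since A1 is tangent to JM there, QM ⟂ JM, so Q = M + (0, 12) = (26.000, 12.000). On A1, M sits at bearing -90° from Q; a 118° counterclockwise sweep puts V at bearing 28°, so V = Q + 12.0·(cos 28°, sin 28°) = (36.595, 17.634). Then |JV| = |V − J| = 40.622.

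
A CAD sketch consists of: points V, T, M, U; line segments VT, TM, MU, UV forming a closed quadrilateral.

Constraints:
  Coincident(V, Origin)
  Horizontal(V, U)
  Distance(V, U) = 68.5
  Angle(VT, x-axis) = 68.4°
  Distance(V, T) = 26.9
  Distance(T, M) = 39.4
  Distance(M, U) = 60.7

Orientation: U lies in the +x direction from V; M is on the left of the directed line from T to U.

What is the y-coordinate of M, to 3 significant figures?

52.5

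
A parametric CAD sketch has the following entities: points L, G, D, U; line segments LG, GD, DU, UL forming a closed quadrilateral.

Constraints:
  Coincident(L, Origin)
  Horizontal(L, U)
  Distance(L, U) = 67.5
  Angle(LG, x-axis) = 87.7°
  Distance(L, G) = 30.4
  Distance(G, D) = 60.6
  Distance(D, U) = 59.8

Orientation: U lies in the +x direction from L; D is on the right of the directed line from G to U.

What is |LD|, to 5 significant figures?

32.328

Checks: |LU| = 67.50 ✓; |LG| = 30.40 ✓; |GD| = 60.60 ✓; |DU| = 59.80 ✓.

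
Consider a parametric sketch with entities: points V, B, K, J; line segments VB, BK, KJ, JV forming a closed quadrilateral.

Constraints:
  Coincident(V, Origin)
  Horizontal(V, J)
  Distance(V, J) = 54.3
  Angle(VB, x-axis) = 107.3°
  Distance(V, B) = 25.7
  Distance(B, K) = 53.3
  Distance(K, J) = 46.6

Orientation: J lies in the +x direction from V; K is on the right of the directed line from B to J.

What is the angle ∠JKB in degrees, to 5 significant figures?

83.371°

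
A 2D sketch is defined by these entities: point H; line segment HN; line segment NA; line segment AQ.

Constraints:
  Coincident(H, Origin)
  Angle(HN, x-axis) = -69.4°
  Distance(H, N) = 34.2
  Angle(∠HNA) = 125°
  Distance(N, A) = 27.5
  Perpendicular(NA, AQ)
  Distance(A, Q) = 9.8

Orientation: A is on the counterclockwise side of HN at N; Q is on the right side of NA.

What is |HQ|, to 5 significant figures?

60.415

H is at the origin; HN runs at -69.4° with length 34.2, so N = 34.2·(cos -69.4°, sin -69.4°) = (12.033, -32.013). ∠HNA = 125.0°, so NA runs at -69.4° + (180° − 125.0°) = -14.400° from the x-axis; with |NA| = 27.5, A = N + 27.5·(cos -14.400°, sin -14.400°) = (38.669, -38.852). The perpendicularity gives AQ at right angles to NA; with |AQ| = 9.8 on the right of NA, Q = A + 9.8·(-0.24869, -0.96858) = (36.232, -48.344). Then |HQ| = |Q − H| = 60.415.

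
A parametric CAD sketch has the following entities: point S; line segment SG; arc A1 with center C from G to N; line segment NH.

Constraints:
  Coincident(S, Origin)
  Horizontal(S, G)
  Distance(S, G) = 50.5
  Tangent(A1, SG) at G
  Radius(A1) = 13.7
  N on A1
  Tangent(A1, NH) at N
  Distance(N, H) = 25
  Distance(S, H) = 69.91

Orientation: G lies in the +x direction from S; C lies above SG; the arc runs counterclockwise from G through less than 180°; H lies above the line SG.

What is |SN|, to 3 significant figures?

66.0

S is at the origin; SG is horizontal with |SG| = 50.5 and G on the +x side, so G = (50.5, 0.00). The tangent condition forces CG to be normal to SG, so C = G + (0, 13.7) = (50.5, 13.7). Since CN ⟂ NH (tangency), |CH| = √(13.7² + 25.0²) = 28.5 regardless of where N sits on A1. So H lies on both circle(S, 69.91) and circle(C, 28.5); the above-SG intersection is H = (56.2, 41.6). N is the foot of the tangent from H: N = (63.6, 17.8).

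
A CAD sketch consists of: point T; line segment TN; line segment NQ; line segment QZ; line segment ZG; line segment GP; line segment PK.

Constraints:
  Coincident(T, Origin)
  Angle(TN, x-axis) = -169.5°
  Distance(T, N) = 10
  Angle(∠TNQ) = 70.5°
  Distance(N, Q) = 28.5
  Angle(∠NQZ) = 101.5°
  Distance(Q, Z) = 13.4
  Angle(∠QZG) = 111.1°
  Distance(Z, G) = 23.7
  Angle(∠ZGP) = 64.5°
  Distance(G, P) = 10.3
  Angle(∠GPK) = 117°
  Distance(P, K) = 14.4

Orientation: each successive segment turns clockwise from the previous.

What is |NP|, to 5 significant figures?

18.560

T is at the origin; TN runs at -169.5° with length 10.0, so N = (-9.8325, -1.8224). ∠TNQ = 70.5° gives NQ at 81.000° from the x-axis; with |NQ| = 28.5, Q = (-5.3742, 26.327). ∠NQZ = 101.5° gives QZ at 2.5000° from the x-axis; with |QZ| = 13.4, Z = (8.0131, 26.911). ∠QZG = 111.1° gives ZG at -66.400° from the x-axis; with |ZG| = 23.7, G = (17.501, 5.1935). ∠ZGP = 64.5° gives GP at 178.10° from the x-axis; with |GP| = 10.3, P = (7.2070, 5.5350). Then |NP| = |P − N| = 18.560.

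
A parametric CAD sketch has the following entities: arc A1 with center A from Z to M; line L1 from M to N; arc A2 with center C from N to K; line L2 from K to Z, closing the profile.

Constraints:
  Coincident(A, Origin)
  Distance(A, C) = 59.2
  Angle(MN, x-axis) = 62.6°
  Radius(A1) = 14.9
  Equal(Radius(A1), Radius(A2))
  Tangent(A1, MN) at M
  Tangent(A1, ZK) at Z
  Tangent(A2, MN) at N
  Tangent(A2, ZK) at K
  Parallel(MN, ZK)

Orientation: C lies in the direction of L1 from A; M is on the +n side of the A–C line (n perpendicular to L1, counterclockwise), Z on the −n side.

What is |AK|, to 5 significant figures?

61.046

The slot axis is L1's direction at 62.6°, so u = (cos 62.6°, sin 62.6°) = (0.46020, 0.88782) and n = (−sin 62.6°, cos 62.6°) = (-0.88782, 0.46020). A is at the origin and C lies 59.2 along u from A, so C = 59.2·u = (27.244, 52.559). Tangency of A1 to both parallel lines with radius 14.9 puts M and Z at A ± 14.9·n: M = (-13.228, 6.8570), Z = (13.228, -6.8570). Equal radii place N and K the same way about C: N = C + 14.9·n = (14.015, 59.416), K = C − 14.9·n = (40.472, 45.702). Then |AK| = |K − A| = 61.046.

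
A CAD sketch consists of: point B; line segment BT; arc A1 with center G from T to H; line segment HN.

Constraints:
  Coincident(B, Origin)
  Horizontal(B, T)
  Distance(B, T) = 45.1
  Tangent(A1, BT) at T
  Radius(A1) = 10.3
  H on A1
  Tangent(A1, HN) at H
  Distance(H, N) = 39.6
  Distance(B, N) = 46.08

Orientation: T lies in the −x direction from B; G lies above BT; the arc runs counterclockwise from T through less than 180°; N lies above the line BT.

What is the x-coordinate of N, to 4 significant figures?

-19.13

Checks: B.y = 0.00, T.y = 0.00 ✓; |GH| = 10.30 ✓; ∠(GH, HN) = 90.00° ✓; |HN| = 39.60 ✓; |BN| = 46.08 ✓.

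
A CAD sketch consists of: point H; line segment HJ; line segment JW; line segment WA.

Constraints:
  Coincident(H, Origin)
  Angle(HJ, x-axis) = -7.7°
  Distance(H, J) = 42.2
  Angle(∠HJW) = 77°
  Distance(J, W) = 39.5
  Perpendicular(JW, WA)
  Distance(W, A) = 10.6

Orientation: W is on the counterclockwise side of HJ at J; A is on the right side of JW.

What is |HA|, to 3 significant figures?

59.8

H is at the origin; HJ runs at -7.7° with length 42.2, so J = 42.2·(cos -7.7°, sin -7.7°) = (41.8, -5.65). ∠HJW = 77.0°, so JW runs at -7.7° + (180° − 77.0°) = 95.3° from the x-axis; with |JW| = 39.5, W = J + 39.5·(cos 95.3°, sin 95.3°) = (38.2, 33.7). The perpendicularity gives WA at right angles to JW; with |WA| = 10.6 on the right of JW, A = W + 10.6·(0.996, 0.0924) = (48.7, 34.7). Then |HA| = |A − H| = 59.8.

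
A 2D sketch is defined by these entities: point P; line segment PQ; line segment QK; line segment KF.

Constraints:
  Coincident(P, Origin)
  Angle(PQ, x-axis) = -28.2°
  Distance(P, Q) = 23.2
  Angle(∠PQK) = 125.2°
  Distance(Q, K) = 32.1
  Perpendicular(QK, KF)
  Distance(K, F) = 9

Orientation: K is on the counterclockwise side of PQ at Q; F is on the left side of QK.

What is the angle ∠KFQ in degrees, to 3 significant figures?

74.3°

∠PQK = 125.2°, so QK runs at -28.2° + (180° − 125.2°) = 26.6° from the x-axis; with |QK| = 32.1, K = Q + 32.1·(cos 26.6°, sin 26.6°) = (49.1, 3.41). The perpendicularity gives KF at right angles to QK; with |KF| = 9.0 on the left of QK, F = K + 9.0·(-0.448, 0.894) = (45.1, 11.5). Then cos ∠KFQ = FK·FQ / (|FK||FQ|), giving 74.3°.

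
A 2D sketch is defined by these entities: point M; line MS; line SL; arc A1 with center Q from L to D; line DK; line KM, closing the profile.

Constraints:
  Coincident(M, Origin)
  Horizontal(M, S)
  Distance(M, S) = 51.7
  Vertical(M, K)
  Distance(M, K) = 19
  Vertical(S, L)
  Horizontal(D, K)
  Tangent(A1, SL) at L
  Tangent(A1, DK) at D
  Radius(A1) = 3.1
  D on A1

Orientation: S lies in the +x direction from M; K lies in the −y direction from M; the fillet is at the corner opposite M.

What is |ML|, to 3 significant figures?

54.1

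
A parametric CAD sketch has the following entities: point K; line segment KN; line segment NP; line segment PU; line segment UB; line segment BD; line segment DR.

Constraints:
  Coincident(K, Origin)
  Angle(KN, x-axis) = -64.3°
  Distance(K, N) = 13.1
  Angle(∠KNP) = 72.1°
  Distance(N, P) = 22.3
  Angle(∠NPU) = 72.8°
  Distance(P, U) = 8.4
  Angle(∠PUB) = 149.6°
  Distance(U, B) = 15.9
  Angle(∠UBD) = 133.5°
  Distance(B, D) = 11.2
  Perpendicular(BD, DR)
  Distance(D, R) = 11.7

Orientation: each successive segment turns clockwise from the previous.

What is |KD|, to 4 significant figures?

8.987

K is at the origin; KN runs at -64.3° with length 13.1, so N = (5.681, -11.80). ∠KNP = 72.1° gives NP at -172.2° from the x-axis; with |NP| = 22.3, P = (-16.41, -14.83). ∠NPU = 72.8° gives PU at 80.60° from the x-axis; with |PU| = 8.4, U = (-15.04, -6.543). ∠PUB = 149.6° gives UB at 50.20° from the x-axis; with |UB| = 15.9, B = (-4.863, 5.672). ∠UBD = 133.5° gives BD at 3.700° from the x-axis; with |BD| = 11.2, D = (6.314, 6.395). Then |KD| = |D − K| = 8.987.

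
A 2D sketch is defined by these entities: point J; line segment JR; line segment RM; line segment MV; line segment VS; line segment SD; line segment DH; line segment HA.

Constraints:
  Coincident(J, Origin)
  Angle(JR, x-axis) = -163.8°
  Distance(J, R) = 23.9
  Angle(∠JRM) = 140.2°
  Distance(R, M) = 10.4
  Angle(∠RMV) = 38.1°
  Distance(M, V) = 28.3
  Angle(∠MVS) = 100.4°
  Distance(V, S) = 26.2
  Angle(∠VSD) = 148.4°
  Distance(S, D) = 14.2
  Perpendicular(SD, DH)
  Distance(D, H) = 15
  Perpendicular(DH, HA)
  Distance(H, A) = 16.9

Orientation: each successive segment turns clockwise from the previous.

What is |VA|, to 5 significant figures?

19.656

J is at the origin; JR runs at -163.8° with length 23.9, so R = (-22.951, -6.6679). ∠JRM = 140.2° gives RM at 156.40° from the x-axis; with |RM| = 10.4, M = (-32.481, -2.5043). ∠RMV = 38.1° gives MV at 14.500° from the x-axis; with |MV| = 28.3, V = (-5.0826, 4.5815). ∠MVS = 100.4° gives VS at -65.100° from the x-axis; with |VS| = 26.2, S = (5.9485, -19.183). ∠VSD = 148.4° gives SD at -96.700° from the x-axis; with |SD| = 14.2, D = (4.2918, -33.286). SD ⟂ DH, so DH runs at 173.30°; with |DH| = 15.0, H = (-10.606, -31.536). The perpendicularity gives HA at right angles to DH, so HA runs at 83.300°; with |HA| = 16.9, A = (-8.6340, -14.751). Then |VA| = |A − V| = 19.656.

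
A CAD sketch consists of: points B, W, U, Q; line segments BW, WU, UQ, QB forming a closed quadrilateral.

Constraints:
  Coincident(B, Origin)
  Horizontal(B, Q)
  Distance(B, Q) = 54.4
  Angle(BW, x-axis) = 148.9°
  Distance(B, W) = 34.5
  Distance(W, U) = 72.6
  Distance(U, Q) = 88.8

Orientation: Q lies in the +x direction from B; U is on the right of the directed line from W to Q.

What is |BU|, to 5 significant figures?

56.040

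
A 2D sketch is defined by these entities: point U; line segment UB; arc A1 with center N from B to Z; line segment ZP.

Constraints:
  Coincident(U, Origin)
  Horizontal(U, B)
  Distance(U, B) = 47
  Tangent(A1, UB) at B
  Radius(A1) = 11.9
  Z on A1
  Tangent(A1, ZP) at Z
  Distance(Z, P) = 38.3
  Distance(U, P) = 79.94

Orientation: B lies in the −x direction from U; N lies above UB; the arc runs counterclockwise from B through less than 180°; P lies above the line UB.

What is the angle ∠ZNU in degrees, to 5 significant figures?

55.956°

Checks: |NZ| = 11.90 ✓; ∠(NZ, ZP) = 90.00° ✓; |ZP| = 38.30 ✓; |UP| = 79.94 ✓.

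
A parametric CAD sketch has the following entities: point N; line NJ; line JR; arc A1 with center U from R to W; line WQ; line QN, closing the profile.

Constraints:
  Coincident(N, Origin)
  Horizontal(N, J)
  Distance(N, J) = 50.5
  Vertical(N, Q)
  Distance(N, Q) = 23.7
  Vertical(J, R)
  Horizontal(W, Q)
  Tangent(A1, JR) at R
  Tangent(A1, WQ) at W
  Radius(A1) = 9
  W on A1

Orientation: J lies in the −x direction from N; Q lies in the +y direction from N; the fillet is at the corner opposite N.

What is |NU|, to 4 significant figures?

44.03

N is at the origin; N and J share the same y with |NJ| = 50.5 and J on the −x side, so J = (-50.50, 0.000). N and Q share the same x with |NQ| = 23.7 and Q on the +y side, so Q = (0.000, 23.70). The virtual corner opposite N is at (-50.50, 23.70). A1 meets JR tangentially, so UR is at right angles to JR and tangency of A1 to WQ means the radius UW is perpendicular to WQ, with radius 9.0, so the center U sits 9.0 in from both sides at U = (-41.50, 14.70). Then |NU| = |U − N| = 44.03.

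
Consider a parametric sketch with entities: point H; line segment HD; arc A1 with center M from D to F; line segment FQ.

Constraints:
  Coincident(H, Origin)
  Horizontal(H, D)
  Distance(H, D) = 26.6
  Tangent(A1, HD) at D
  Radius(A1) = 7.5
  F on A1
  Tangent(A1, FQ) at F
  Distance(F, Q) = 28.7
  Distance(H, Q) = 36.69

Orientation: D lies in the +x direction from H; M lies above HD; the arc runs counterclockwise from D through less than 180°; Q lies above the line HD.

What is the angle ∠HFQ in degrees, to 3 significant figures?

70.2°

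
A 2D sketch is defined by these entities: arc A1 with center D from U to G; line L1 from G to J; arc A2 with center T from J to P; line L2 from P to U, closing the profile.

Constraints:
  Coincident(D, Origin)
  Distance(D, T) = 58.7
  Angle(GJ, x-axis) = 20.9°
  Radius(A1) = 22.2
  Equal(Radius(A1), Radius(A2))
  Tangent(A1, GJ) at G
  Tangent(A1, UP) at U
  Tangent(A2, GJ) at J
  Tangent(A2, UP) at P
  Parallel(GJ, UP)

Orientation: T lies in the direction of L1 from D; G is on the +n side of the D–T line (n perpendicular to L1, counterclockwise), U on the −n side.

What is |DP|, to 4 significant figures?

62.76

Tangency of A1 to both parallel lines with radius 22.2 puts G and U at D ± 22.2·n: G = (-7.920, 20.74), U = (7.920, -20.74). Equal radii place J and P the same way about T: J = T + 22.2·n = (46.92, 41.68), P = T − 22.2·n = (62.76, 0.2012). Then |DP| = |P − D| = 62.76.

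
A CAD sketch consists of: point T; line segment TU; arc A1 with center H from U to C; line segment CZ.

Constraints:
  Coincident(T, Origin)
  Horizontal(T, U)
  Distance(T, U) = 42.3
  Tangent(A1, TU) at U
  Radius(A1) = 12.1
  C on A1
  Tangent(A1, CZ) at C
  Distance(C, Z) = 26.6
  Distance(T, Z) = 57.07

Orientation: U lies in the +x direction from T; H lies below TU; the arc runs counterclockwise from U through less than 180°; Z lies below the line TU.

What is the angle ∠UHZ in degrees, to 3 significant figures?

175°

Checks: T = (0.00, 0.00) ✓; |HC| = 12.10 ✓; ∠(HC, CZ) = 90.00° ✓; |CZ| = 26.60 ✓; |TZ| = 57.07 ✓.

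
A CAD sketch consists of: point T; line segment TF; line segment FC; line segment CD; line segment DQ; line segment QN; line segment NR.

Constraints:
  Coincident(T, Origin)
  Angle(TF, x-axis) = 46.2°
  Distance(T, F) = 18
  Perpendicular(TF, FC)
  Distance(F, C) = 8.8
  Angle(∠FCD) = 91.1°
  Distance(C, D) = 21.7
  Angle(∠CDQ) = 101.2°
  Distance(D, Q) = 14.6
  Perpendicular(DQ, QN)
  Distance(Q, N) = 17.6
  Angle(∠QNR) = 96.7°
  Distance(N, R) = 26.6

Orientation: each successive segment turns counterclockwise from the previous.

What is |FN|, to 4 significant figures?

11.63

T is at the origin; TF runs at 46.2° with length 18.0, so F = (12.46, 12.99). TF is perpendicular to FC, so FC runs at 136.2°; with |FC| = 8.8, C = (6.107, 19.08). ∠FCD = 91.1° gives CD at -134.9° from the x-axis; with |CD| = 21.7, D = (-9.210, 3.712). ∠CDQ = 101.2° gives DQ at -56.10° from the x-axis; with |DQ| = 14.6, Q = (-1.067, -8.407). DQ is perpendicular to QN, so QN runs at 33.90°; with |QN| = 17.6, N = (13.54, 1.410). Then |FN| = |N − F| = 11.63.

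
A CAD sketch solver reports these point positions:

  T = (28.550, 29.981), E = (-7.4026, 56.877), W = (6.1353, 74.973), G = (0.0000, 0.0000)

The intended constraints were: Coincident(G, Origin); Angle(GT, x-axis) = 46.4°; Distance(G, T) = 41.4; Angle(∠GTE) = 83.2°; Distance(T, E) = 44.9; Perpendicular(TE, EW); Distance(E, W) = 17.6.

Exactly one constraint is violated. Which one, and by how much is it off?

Distance(E, W) = 17.6 — off by 5.00.

G = (0.00, 0.00) ✓; GT at 46.40° ✓; |GT| = 41.40 ✓; ∠GTE = 83.20° ✓; |TE| = 44.90 ✓; ∠(TE, EW) = 90.00° ✓; |EW| = 22.60 ✗.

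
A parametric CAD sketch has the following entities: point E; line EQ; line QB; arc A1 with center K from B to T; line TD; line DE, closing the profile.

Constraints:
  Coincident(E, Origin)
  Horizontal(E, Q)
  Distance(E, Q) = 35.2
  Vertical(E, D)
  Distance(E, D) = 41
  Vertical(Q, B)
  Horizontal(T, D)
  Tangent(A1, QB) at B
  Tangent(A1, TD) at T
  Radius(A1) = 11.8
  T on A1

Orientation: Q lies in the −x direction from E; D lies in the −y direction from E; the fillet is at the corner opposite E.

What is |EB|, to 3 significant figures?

45.7

E is at the origin; E and Q share the same y with |EQ| = 35.2 and Q on the −x side, so Q = (-35.2, 0.00). E and D share the same x with |ED| = 41.0 and D on the −y side, so D = (0.00, -41.0). The virtual corner opposite E is at (-35.2, -41.0). Tangency of A1 to QB means the radius KB is perpendicular to QB and the tangent condition forces KT to be normal to TD, with radius 11.8, so the center K sits 11.8 in from both sides at K = (-23.4, -29.2). That places the tangent points at B = (-35.2, -29.2) on QB and T = (-23.4, -41.0) on TD. Then |EB| = |B − E| = 45.7.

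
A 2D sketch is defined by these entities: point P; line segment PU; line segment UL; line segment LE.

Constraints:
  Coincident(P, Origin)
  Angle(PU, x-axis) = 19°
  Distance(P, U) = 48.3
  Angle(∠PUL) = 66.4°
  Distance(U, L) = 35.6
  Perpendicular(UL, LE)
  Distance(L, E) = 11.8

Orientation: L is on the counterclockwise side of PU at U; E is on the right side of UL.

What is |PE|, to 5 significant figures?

58.372

P is at the origin; PU runs at 19.0° with length 48.3, so U = 48.3·(cos 19.0°, sin 19.0°) = (45.669, 15.725). ∠PUL = 66.4°, so UL runs at 19.0° + (180° − 66.4°) = 132.60° from the x-axis; with |UL| = 35.6, L = U + 35.6·(cos 132.60°, sin 132.60°) = (21.572, 41.930). UL ⟂ LE; with |LE| = 11.8 on the right of UL, E = L + 11.8·(0.73610, 0.67688) = (30.258, 49.917). Then |PE| = |E − P| = 58.372.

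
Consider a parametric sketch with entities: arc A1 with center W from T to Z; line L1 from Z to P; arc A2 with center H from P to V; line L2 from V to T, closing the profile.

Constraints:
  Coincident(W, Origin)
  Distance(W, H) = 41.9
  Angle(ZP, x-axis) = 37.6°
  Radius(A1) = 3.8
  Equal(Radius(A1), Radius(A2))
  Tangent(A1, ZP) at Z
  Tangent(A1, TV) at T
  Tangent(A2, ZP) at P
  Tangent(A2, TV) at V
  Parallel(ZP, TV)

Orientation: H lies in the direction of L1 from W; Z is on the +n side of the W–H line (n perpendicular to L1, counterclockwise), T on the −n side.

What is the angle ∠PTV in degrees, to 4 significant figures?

10.28°

The slot axis is L1's direction at 37.6°, so u = (cos 37.6°, sin 37.6°) = (0.7923, 0.6101) and n = (−sin 37.6°, cos 37.6°) = (-0.6101, 0.7923). W is at the origin and H lies 41.9 along u from W, so H = 41.9·u = (33.20, 25.57). Tangency of A1 to both parallel lines with radius 3.8 puts Z and T at W ± 3.8·n: Z = (-2.319, 3.011), T = (2.319, -3.011). Equal radii place P and V the same way about H: P = H + 3.8·n = (30.88, 28.58), V = H − 3.8·n = (35.52, 22.55). Then cos ∠PTV = TP·TV / (|TP||TV|), giving 10.28°.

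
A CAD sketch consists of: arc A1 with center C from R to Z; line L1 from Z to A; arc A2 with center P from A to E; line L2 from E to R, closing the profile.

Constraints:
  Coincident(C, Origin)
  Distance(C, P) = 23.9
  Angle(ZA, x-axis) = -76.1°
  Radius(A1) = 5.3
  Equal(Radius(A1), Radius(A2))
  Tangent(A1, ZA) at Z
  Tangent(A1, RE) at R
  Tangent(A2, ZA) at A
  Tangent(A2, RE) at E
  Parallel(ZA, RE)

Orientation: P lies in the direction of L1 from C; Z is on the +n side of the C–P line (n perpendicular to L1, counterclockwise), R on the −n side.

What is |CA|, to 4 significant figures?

24.48

Tangency of A1 to both parallel lines with radius 5.3 puts Z and R at C ± 5.3·n: Z = (5.145, 1.273), R = (-5.145, -1.273). Equal radii place A and E the same way about P: A = P + 5.3·n = (10.89, -21.93), E = P − 5.3·n = (0.5967, -24.47). Then |CA| = |A − C| = 24.48.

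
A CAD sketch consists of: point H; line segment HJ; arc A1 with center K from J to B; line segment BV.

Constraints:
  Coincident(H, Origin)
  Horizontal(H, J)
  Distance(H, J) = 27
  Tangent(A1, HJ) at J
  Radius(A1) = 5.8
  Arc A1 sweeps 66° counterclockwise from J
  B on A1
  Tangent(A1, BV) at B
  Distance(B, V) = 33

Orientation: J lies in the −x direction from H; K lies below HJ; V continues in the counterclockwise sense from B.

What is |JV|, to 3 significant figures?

38.5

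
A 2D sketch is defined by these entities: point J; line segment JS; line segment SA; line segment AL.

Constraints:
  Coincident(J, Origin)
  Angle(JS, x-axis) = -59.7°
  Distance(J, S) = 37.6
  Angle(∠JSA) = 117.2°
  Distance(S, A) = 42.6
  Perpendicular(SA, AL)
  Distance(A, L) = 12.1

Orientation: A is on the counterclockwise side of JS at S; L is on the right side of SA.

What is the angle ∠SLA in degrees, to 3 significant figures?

74.1°

∠JSA = 117.2°, so SA runs at -59.7° + (180° − 117.2°) = 3.10° from the x-axis; with |SA| = 42.6, A = S + 42.6·(cos 3.10°, sin 3.10°) = (61.5, -30.2). SA is perpendicular to AL; with |AL| = 12.1 on the right of SA, L = A + 12.1·(0.0541, -0.999) = (62.2, -42.2). Then cos ∠SLA = LS·LA / (|LS||LA|), giving 74.1°.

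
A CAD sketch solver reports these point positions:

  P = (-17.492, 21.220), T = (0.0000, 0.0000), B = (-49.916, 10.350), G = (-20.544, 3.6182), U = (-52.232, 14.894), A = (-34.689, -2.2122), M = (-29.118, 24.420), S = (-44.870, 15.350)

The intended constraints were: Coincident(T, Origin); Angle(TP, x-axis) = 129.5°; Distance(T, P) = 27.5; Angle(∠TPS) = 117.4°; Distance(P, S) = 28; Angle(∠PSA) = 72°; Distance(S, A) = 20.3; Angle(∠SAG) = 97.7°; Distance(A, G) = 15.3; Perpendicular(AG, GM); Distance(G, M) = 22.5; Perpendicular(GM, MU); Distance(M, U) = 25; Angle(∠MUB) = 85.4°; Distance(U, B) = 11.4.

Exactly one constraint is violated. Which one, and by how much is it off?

Distance(U, B) = 11.4 — off by 6.30.

T = (0.00, 0.00) ✓; TP at 129.5° ✓; |TP| = 27.50 ✓; ∠TPS = 117.4° ✓; |PS| = 28.00 ✓; ∠PSA = 72.00° ✓; |SA| = 20.30 ✓; ∠SAG = 97.70° ✓; |AG| = 15.30 ✓; ∠(AG, GM) = 90.00° ✓; |GM| = 22.50 ✓; ∠(GM, MU) = 90.00° ✓; |MU| = 25.00 ✓; ∠MUB = 85.39° ✓; |UB| = 5.100 ✗.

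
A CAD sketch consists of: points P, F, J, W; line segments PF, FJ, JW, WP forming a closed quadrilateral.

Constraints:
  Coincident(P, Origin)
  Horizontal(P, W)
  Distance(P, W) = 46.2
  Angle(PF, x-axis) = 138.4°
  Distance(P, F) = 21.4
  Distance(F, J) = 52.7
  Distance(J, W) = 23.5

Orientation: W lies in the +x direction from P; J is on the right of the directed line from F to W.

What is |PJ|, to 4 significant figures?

31.66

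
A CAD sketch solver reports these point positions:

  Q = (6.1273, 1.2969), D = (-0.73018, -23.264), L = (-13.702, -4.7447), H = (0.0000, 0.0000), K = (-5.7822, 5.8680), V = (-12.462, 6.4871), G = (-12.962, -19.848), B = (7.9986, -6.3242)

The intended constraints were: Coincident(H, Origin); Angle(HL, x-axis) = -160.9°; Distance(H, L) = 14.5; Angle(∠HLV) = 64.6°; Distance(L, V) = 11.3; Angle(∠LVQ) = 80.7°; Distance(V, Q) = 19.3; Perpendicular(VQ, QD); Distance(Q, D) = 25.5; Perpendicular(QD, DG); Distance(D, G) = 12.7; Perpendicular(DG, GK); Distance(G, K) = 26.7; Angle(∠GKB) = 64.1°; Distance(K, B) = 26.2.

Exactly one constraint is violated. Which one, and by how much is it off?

Distance(K, B) = 26.2 — off by 7.80.

H = (0.00, 0.00) ✓; HL at -160.9° ✓; |HL| = 14.50 ✓; ∠HLV = 64.60° ✓; |LV| = 11.30 ✓; ∠LVQ = 80.70° ✓; |VQ| = 19.30 ✓; ∠(VQ, QD) = 90.00° ✓; |QD| = 25.50 ✓; ∠(QD, DG) = 90.00° ✓; |DG| = 12.70 ✓; ∠(DG, GK) = 90.00° ✓; |GK| = 26.70 ✓; ∠GKB = 64.10° ✓; |KB| = 18.40 ✗.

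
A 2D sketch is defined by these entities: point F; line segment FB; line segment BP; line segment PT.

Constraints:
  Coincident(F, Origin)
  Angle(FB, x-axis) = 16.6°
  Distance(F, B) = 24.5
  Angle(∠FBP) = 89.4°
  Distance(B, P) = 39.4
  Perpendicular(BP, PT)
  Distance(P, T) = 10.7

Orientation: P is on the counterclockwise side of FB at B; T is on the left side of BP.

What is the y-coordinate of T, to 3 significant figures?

41.5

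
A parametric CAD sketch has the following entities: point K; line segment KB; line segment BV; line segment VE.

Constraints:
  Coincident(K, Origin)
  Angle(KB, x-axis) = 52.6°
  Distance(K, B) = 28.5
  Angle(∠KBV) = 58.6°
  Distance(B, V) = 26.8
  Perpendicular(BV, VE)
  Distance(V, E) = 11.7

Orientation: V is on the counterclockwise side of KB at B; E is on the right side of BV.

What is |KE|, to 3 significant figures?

38.0

K is at the origin; KB runs at 52.6° with length 28.5, so B = 28.5·(cos 52.6°, sin 52.6°) = (17.3, 22.6). ∠KBV = 58.6°, so BV runs at 52.6° + (180° − 58.6°) = 174° from the x-axis; with |BV| = 26.8, V = B + 26.8·(cos 174°, sin 174°) = (-9.34, 25.4). BV is perpendicular to VE; with |VE| = 11.7 on the right of BV, E = V + 11.7·(0.105, 0.995) = (-8.12, 37.1). Then |KE| = |E − K| = 38.0.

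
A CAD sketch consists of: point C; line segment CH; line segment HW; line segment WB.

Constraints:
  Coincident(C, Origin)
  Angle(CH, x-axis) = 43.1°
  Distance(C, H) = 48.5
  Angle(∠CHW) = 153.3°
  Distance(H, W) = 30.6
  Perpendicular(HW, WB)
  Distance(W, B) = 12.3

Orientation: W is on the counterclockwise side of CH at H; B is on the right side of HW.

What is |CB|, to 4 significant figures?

81.41

C is at the origin; CH runs at 43.1° with length 48.5, so H = 48.5·(cos 43.1°, sin 43.1°) = (35.41, 33.14). ∠CHW = 153.3°, so HW runs at 43.1° + (180° − 153.3°) = 69.80° from the x-axis; with |HW| = 30.6, W = H + 30.6·(cos 69.80°, sin 69.80°) = (45.98, 61.86). HW is perpendicular to WB; with |WB| = 12.3 on the right of HW, B = W + 12.3·(0.9385, -0.3453) = (57.52, 57.61). Then |CB| = |B − C| = 81.41.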